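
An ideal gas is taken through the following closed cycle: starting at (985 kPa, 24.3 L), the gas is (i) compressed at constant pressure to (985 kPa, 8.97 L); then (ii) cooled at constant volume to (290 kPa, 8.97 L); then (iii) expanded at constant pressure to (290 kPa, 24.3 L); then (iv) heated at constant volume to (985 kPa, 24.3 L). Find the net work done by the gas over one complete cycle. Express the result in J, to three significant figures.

W_net ≈ -10700 J

Constant-volume legs do no work.
W(i) = (985)(8.97 − 24.3) = -15100 J; W(iii) = (290)(24.3 − 8.97) = 4446 J.
W_net = -15100 + 4446 = -10654 J (the counter-clockwise enclosed area).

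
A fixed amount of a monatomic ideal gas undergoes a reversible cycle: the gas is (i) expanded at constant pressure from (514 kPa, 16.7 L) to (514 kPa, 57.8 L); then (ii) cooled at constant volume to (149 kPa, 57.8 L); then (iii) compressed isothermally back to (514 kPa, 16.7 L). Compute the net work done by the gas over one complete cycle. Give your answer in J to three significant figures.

W_net ≈ 10400 J

Leg (i): W = PΔV = (514)(57.8 − 16.7) = 21125 J.
Leg (ii): W = 0.
Leg (iii): W = PᵢVᵢ ln(V_f/Vᵢ) = (8612) ln(16.7/57.8) = -10693 J.
W_net = 21125 − 10693 = 10433 J.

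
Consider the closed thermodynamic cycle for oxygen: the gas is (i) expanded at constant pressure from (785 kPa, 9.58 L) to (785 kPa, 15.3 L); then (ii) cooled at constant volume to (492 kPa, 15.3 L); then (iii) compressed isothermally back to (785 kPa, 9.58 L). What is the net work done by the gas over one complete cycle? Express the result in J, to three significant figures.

W_net ≈ 966 J

Leg (i): W = PΔV = (785)(15.3 − 9.58) = 4490 J.
Leg (ii): W = 0.
Leg (iii): W = PᵢVᵢ ln(V_f/Vᵢ) = (7528) ln(9.58/15.3) = -3524 J.
W_net = 4490 − 3524 = 966 J.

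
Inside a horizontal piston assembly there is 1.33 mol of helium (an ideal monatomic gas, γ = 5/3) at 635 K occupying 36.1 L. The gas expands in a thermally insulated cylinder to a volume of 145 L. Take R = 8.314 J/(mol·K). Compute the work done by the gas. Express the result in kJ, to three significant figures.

Adiabatic: TV^(γ−1) = const with γ = 5/3.
T₂ = T₁ (V₁/V₂)^(γ−1) = 635 × (36.1/145)^0.667 = 635 × 0.3958 = 251.3 K.
W_by = nCᵥ(T₁ − T₂) = (1.33)(12.47)(635 − 251.3) = 6364 J.

W ≈ 6.36 kJ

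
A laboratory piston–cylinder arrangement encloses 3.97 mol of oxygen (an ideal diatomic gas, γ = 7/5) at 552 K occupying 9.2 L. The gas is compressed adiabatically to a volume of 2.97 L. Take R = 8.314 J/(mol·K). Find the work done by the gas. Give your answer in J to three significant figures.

W ≈ -26000 J

Adiabatic: TV^(γ−1) = const with γ = 7/5.
T₂ = T₁ (V₁/V₂)^(γ−1) = 552 × (9.2/2.97)^0.4 = 552 × 1.572 = 867.7 K.
W_by = nCᵥ(T₁ − T₂) = (3.97)(20.79)(552 − 867.7) = -26047 J.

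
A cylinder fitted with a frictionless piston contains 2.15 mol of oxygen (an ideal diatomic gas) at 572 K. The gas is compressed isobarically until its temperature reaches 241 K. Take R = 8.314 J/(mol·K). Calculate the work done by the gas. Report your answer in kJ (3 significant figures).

Isobaric: W = P ΔV = nR ΔT.
W = (2.15)(8.314)(241 − 572) = -5917 J.

W ≈ -5.92 kJ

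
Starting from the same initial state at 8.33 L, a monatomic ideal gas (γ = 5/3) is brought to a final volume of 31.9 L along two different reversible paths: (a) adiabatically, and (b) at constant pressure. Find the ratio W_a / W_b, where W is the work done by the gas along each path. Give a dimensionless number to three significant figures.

Path (a) adiabatic: W = P₁V₁(1 − (V₁/V₂)^(γ−1))/(γ−1) → W_a/(P₁V₁) = 0.8872.
Path (b) isobaric: W = P₁(V₂ − V₁) → W_b/(P₁V₁) = 2.83.
W_a / W_b = 0.8872 / 2.83 = 0.3135.

W_a / W_b ≈ 0.314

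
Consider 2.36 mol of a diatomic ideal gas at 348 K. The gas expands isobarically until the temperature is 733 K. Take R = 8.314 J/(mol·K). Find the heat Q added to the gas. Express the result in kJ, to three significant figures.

Isobaric: W = nRΔT = (2.36)(8.314)(385) = 7554 J.
ΔU = nCᵥΔT with Cᵥ = 5R/2: ΔU = (2.36)(20.79)(385) = 18885 J.
Q = ΔU + W = 18885 + 7554 = 26439 J.

Q ≈ 26.4 kJ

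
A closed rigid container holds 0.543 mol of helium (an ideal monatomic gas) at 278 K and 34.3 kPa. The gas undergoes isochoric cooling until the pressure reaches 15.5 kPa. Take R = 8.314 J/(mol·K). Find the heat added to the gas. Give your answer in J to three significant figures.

Q ≈ -1030 J

Constant volume ⇒ W = 0, so Q = ΔU = nCᵥΔT with Cᵥ = 3R/2 = 12.47 J/(mol·K).
At constant V, T₂/T₁ = P₂/P₁ ⇒ ΔT = T₁(P₂/P₁ − 1) = 278·(15.5/34.3 − 1) = -152.4 K.
ΔU = (0.543)(12.47)(-152.4) = -1032 J.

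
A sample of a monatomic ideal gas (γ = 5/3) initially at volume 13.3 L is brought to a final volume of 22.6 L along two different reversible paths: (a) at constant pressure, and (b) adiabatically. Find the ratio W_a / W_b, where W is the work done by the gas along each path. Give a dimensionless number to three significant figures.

Path (a) isobaric: W = P₁(V₂ − V₁) → W_a/(P₁V₁) = 0.6992.
Path (b) adiabatic: W = P₁V₁(1 − (V₁/V₂)^(γ−1))/(γ−1) → W_b/(P₁V₁) = 0.4466.
W_a / W_b = 0.6992 / 0.4466 = 1.566.

W_a / W_b ≈ 1.57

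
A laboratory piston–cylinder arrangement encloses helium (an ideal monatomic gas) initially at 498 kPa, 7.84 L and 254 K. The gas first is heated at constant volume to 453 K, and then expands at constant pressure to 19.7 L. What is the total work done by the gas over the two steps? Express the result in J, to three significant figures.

W_total ≈ 10500 J

Step 1 (isochoric): W = 0 (constant volume).
After step 1: P = 888.2 kPa (V unchanged).
Step 2 (isobaric): W = PΔV = (888.2 kPa)(19.7 − 7.84 L) = 10534 J.
W_total = 0 + 10534 = 10534 J.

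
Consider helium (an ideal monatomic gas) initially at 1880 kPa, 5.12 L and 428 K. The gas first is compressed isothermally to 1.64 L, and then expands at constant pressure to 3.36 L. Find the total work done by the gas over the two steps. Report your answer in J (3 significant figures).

W_total ≈ -863 J

Step 1 (isothermal): W = P₁V₁ ln(V₂/V₁) = (9626) ln(1.64/5.12) = -10958 J.
After step 1: P = 5869 kPa, V = 1.64 L, T = 428 K.
Step 2 (isobaric): W = PΔV = (5869 kPa)(3.36 − 1.64 L) = 10095 J.
W_total = -10958 + 10095 = -863.2 J.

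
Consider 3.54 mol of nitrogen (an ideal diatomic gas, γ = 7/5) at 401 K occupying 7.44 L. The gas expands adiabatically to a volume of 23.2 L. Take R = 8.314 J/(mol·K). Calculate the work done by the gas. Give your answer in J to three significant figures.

W ≈ 10800 J

Adiabatic: TV^(γ−1) = const with γ = 7/5.
T₂ = T₁ (V₁/V₂)^(γ−1) = 401 × (7.44/23.2)^0.4 = 401 × 0.6345 = 254.4 K.
W_by = nCᵥ(T₁ − T₂) = (3.54)(20.79)(401 − 254.4) = 10784 J.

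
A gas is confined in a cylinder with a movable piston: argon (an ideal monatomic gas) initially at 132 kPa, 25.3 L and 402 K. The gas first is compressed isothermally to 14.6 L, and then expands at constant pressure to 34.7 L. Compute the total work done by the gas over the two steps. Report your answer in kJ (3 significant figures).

W_total ≈ 2.76 kJ

Step 1 (isothermal): W = P₁V₁ ln(V₂/V₁) = (3340) ln(14.6/25.3) = -1836 J.
After step 1: P = 228.7 kPa, V = 14.6 L, T = 402 K.
Step 2 (isobaric): W = PΔV = (228.7 kPa)(34.7 − 14.6 L) = 4598 J.
W_total = -1836 + 4598 = 2762 J.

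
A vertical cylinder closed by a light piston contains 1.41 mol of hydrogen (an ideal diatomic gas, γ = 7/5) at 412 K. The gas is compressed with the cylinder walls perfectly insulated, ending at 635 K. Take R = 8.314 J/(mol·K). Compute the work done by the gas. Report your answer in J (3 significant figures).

W ≈ -6540 J

Adiabatic ⇒ Q = 0, so W_by = −ΔU = nCᵥ(T₁ − T₂).
Cᵥ = 5R/2 = 20.79 J/(mol·K).
W = (1.41)(20.79)(412 − 635) = -6535 J.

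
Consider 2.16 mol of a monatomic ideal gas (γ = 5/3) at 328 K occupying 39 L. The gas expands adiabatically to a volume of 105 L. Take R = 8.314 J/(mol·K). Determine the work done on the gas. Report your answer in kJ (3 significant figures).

W ≈ -4.27 kJ

Adiabatic: TV^(γ−1) = const with γ = 5/3.
T₂ = T₁ (V₁/V₂)^(γ−1) = 328 × (39/105)^0.667 = 328 × 0.5167 = 169.5 K.
W_by = nCᵥ(T₁ − T₂) = (2.16)(12.47)(328 − 169.5) = 4270 J.
Work on gas = −W_by = -4270 J.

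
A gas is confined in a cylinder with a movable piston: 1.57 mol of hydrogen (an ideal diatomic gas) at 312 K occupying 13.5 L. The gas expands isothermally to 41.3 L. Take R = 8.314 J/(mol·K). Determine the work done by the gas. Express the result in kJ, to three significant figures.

W ≈ 4.55 kJ

Isothermal: W = nRT ln(V₂/V₁).
W = (1.57)(8.314)(312) × ln(41.3/13.5)
  = 4073 × 1.118
W_by_gas = 4554 J.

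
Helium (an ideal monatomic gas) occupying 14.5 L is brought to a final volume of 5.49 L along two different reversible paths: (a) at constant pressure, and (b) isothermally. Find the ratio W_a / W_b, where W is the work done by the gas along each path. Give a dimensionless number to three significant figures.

Path (a) isobaric: W = P₁(V₂ − V₁) → W_a/(P₁V₁) = -0.6214.
Path (b) isothermal: W = P₁V₁ ln(V₂/V₁) → W_b/(P₁V₁) = -0.9712.
W_a / W_b = -0.6214 / -0.9712 = 0.6398.

W_a / W_b ≈ 0.640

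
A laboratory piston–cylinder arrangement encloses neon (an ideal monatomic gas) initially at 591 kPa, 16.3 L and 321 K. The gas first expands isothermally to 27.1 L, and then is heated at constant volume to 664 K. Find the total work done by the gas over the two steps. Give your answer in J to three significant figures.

Step 1 (isothermal): W = P₁V₁ ln(V₂/V₁) = (9633) ln(27.1/16.3) = 4897 J.
Step 2 (isochoric): W = 0 (constant volume).
W_total = 4897 + 0 = 4897 J.

W_total ≈ 4900 J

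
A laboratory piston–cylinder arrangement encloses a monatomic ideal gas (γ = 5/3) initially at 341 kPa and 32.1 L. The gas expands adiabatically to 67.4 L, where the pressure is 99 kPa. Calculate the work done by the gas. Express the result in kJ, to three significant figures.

Adiabatic: W = (P₁V₁ − P₂V₂)/(γ − 1) with γ = 5/3.
P₁V₁ = 10946 J, P₂V₂ = 6673 J.
W = (10946 − 6673) / 0.6667 = 6410 J.

W ≈ 6.41 kJ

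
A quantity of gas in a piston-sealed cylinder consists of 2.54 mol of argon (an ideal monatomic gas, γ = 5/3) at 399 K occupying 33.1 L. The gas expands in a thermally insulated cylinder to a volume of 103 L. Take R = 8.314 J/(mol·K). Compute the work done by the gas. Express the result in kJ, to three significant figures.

W ≈ 6.71 kJ

Adiabatic: TV^(γ−1) = const with γ = 5/3.
T₂ = T₁ (V₁/V₂)^(γ−1) = 399 × (33.1/103)^0.667 = 399 × 0.4692 = 187.2 K.
W_by = nCᵥ(T₁ − T₂) = (2.54)(12.47)(399 − 187.2) = 6709 J.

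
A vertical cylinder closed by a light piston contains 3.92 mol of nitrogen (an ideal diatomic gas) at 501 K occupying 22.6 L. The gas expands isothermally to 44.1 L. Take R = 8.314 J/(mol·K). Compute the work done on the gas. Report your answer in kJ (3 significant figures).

Isothermal: W = nRT ln(V₂/V₁).
W = (3.92)(8.314)(501) × ln(44.1/22.6)
  = 16328 × 0.6685
W_by_gas = 10915 J; work on gas = −W_by = -10915 J.

W ≈ -10.9 kJ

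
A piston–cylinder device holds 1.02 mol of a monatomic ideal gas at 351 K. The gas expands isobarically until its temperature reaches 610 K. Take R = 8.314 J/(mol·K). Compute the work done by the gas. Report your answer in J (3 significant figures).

Isobaric: W = P ΔV = nR ΔT.
W = (1.02)(8.314)(610 − 351) = 2196 J.

W ≈ 2200 J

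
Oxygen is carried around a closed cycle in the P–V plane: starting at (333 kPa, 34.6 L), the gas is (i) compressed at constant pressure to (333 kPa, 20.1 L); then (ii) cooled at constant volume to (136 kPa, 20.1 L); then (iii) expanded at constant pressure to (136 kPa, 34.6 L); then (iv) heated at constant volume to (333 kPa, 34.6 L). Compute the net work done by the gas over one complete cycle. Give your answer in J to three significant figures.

W_net ≈ -2860 J

Constant-volume legs do no work.
W(i) = (333)(20.1 − 34.6) = -4828 J; W(iii) = (136)(34.6 − 20.1) = 1972 J.
W_net = -4828 + 1972 = -2856 J (the counter-clockwise enclosed area).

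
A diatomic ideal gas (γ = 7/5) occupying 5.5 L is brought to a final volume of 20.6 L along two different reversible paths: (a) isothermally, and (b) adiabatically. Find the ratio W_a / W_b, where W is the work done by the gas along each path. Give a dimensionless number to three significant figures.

W_a / W_b ≈ 1.29

Path (a) isothermal: W = P₁V₁ ln(V₂/V₁) → W_a/(P₁V₁) = 1.321.
Path (b) adiabatic: W = P₁V₁(1 − (V₁/V₂)^(γ−1))/(γ−1) → W_b/(P₁V₁) = 1.026.
W_a / W_b = 1.321 / 1.026 = 1.287.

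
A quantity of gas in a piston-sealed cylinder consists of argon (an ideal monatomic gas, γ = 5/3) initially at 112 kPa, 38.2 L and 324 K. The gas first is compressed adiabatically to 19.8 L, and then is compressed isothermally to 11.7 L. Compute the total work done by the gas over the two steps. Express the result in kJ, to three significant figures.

Step 1 (adiabatic): W = (P₁V₁ − P₂V₂)/(γ−1) = (4278 − 6631)/0.667 = -3528 J.
After step 1: P = 334.9 kPa, V = 19.8 L, T = 502.1 K.
Step 2 (isothermal): W = P₁V₁ ln(V₂/V₁) = (6631) ln(11.7/19.8) = -3488 J.
W_total = -3528 − 3488 = -7016 J.

W_total ≈ -7.02 kJ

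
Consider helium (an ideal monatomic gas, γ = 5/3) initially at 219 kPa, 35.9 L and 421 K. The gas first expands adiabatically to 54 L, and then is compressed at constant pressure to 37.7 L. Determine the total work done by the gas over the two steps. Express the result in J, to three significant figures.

Step 1 (adiabatic): W = (P₁V₁ − P₂V₂)/(γ−1) = (7862 − 5989)/0.667 = 2810 J.
After step 1: P = 110.9 kPa, V = 54 L, T = 320.7 K.
Step 2 (isobaric): W = PΔV = (110.9 kPa)(37.7 − 54 L) = -1808 J.
W_total = 2810 − 1808 = 1002 J.

W_total ≈ 1000 J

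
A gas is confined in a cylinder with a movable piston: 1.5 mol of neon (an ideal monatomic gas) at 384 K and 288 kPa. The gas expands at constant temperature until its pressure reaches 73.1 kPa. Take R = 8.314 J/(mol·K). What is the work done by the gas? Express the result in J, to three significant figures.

W ≈ 6570 J

Isothermal process: W = nRT ln(V₂/V₁) = nRT ln(P₁/P₂).
W = (1.5)(8.314)(384) × ln(288/73.1)
  = 4789 × ln(3.94) = 4789 × 1.371
W_by_gas = 6566 J.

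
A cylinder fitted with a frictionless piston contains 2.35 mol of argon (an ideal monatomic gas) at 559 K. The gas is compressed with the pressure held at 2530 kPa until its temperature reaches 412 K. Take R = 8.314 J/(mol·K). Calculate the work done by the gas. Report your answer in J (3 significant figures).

Isobaric: W = P ΔV = nR ΔT.
W = (2.35)(8.314)(412 − 559) = -2872 J.

W ≈ -2870 J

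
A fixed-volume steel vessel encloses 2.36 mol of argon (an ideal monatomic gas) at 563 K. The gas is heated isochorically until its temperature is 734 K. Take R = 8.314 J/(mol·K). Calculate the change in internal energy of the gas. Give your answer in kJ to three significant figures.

ΔU ≈ 5.03 kJ

Constant volume ⇒ W = 0, so Q = ΔU = nCᵥΔT with Cᵥ = 3R/2 = 12.47 J/(mol·K).
ΔU = (2.36)(12.47)(734 − 563) = 5033 J.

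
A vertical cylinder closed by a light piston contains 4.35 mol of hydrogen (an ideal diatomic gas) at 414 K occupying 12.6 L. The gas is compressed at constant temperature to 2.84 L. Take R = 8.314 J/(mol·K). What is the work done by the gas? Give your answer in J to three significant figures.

Isothermal: W = nRT ln(V₂/V₁).
W = (4.35)(8.314)(414) × ln(2.84/12.6)
  = 14973 × -1.49
W_by_gas = -22308 J.

W ≈ -22300 J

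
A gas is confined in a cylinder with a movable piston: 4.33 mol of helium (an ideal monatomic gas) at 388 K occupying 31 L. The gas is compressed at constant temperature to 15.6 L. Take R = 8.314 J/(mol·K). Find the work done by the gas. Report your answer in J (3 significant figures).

W ≈ -9590 J

Isothermal: W = nRT ln(V₂/V₁).
W = (4.33)(8.314)(388) × ln(15.6/31)
  = 13968 × -0.6867
W_by_gas = -9592 J.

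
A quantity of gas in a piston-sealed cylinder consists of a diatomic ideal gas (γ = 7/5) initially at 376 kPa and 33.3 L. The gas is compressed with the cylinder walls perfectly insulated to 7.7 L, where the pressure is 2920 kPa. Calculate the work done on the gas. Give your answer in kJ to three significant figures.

W ≈ 24.9 kJ

Adiabatic: W = (P₁V₁ − P₂V₂)/(γ − 1) with γ = 7/5.
P₁V₁ = 12521 J, P₂V₂ = 22484 J.
W = (12521 − 22484) / 0.4 = -24908 J.
Work on gas = −W_by = 24908 J.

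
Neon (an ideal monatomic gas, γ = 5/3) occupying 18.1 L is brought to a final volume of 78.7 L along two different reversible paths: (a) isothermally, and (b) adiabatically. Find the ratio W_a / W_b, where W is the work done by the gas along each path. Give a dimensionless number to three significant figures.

W_a / W_b ≈ 1.57

Path (a) isothermal: W = P₁V₁ ln(V₂/V₁) → W_a/(P₁V₁) = 1.47.
Path (b) adiabatic: W = P₁V₁(1 − (V₁/V₂)^(γ−1))/(γ−1) → W_b/(P₁V₁) = 0.9369.
W_a / W_b = 1.47 / 0.9369 = 1.569.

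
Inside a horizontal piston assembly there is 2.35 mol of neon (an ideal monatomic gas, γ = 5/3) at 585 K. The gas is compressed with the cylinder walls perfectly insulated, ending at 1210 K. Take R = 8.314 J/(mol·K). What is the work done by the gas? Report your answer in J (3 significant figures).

Adiabatic ⇒ Q = 0, so W_by = −ΔU = nCᵥ(T₁ − T₂).
Cᵥ = 3R/2 = 12.47 J/(mol·K).
W = (2.35)(12.47)(585 − 1210) = -18317 J.

W ≈ -18300 J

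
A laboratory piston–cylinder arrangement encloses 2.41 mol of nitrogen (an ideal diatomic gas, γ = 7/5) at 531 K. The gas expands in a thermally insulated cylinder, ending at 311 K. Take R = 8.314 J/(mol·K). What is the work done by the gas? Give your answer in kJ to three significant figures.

W ≈ 11.0 kJ

Adiabatic ⇒ Q = 0, so W_by = −ΔU = nCᵥ(T₁ − T₂).
Cᵥ = 5R/2 = 20.79 J/(mol·K).
W = (2.41)(20.79)(531 − 311) = 11020 J.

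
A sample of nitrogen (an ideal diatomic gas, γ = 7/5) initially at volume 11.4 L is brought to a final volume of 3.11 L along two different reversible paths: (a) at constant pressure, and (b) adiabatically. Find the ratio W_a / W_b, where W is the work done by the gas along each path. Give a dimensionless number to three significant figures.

Path (a) isobaric: W = P₁(V₂ − V₁) → W_a/(P₁V₁) = -0.7272.
Path (b) adiabatic: W = P₁V₁(1 − (V₁/V₂)^(γ−1))/(γ−1) → W_b/(P₁V₁) = -1.703.
W_a / W_b = -0.7272 / -1.703 = 0.4269.

W_a / W_b ≈ 0.427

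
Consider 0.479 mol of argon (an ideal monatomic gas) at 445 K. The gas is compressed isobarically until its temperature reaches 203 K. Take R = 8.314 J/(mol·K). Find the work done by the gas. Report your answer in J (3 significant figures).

W ≈ -964 J

Isobaric: W = P ΔV = nR ΔT.
W = (0.479)(8.314)(203 − 445) = -963.7 J.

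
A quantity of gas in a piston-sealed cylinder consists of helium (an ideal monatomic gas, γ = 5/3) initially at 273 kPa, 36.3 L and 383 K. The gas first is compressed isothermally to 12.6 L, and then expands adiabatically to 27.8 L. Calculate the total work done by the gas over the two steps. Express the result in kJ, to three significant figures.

W_total ≈ -4.39 kJ

Step 1 (isothermal): W = P₁V₁ ln(V₂/V₁) = (9910) ln(12.6/36.3) = -10486 J.
After step 1: P = 786.5 kPa, V = 12.6 L, T = 383 K.
Step 2 (adiabatic): W = (P₁V₁ − P₂V₂)/(γ−1) = (9910 − 5847)/0.667 = 6094 J.
W_total = -10486 + 6094 = -4392 J.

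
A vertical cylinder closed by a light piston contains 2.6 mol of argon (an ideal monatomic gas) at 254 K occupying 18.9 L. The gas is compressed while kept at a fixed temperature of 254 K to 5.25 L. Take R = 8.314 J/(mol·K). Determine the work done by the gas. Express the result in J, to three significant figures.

W ≈ -7030 J

Isothermal: W = nRT ln(V₂/V₁).
W = (2.6)(8.314)(254) × ln(5.25/18.9)
  = 5491 × -1.281
W_by_gas = -7033 J.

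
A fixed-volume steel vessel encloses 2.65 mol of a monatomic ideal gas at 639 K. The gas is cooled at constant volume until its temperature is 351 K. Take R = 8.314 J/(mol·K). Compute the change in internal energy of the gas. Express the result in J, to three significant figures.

Constant volume ⇒ W = 0, so Q = ΔU = nCᵥΔT with Cᵥ = 3R/2 = 12.47 J/(mol·K).
ΔU = (2.65)(12.47)(351 − 639) = -9518 J.

ΔU ≈ -9520 J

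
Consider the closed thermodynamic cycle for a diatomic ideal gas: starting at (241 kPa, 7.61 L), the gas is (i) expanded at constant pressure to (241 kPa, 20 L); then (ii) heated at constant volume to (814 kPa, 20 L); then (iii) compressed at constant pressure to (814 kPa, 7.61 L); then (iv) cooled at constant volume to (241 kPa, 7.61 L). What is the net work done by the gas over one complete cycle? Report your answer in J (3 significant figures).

W_net ≈ -7100 J

Constant-volume legs do no work.
W(i) = (241)(20 − 7.61) = 2986 J; W(iii) = (814)(7.61 − 20) = -10085 J.
W_net = 2986 − 10085 = -7099 J (the counter-clockwise enclosed area).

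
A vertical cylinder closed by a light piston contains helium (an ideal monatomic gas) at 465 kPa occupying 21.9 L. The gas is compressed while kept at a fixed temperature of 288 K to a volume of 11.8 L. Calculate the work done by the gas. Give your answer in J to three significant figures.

W ≈ -6300 J

Isothermal: W = nRT ln(V₂/V₁) = P₁V₁ ln(V₂/V₁).
P₁V₁ = (465 kPa)(21.9 L) = 10184 J.
W = 10184 × ln(11.8/21.9) = 10184 × -0.6184
W_by_gas = -6297 J.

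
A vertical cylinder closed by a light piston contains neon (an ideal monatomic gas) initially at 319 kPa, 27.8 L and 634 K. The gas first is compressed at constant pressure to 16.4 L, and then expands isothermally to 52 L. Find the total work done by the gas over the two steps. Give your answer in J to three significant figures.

W_total ≈ 2400 J

Step 1 (isobaric): W = PΔV = (319 kPa)(16.4 − 27.8 L) = -3637 J.
After step 1: P = 319 kPa, V = 16.4 L, T = 374 K.
Step 2 (isothermal): W = P₁V₁ ln(V₂/V₁) = (5232) ln(52/16.4) = 6037 J.
W_total = -3637 + 6037 = 2400 J.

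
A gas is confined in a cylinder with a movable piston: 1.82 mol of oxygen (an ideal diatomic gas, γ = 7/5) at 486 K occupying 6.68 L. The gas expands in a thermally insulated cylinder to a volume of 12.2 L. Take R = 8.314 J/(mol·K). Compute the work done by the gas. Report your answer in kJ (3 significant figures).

Adiabatic: TV^(γ−1) = const with γ = 7/5.
T₂ = T₁ (V₁/V₂)^(γ−1) = 486 × (6.68/12.2)^0.4 = 486 × 0.7859 = 381.9 K.
W_by = nCᵥ(T₁ − T₂) = (1.82)(20.79)(486 − 381.9) = 3936 J.

W ≈ 3.94 kJ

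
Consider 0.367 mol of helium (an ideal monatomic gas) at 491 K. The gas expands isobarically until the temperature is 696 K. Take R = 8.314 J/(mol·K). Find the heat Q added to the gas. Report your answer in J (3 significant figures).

Isobaric: W = nRΔT = (0.367)(8.314)(205) = 625.5 J.
ΔU = nCᵥΔT with Cᵥ = 3R/2: ΔU = (0.367)(12.47)(205) = 938.3 J.
Q = ΔU + W = 938.3 + 625.5 = 1564 J.

Q ≈ 1560 J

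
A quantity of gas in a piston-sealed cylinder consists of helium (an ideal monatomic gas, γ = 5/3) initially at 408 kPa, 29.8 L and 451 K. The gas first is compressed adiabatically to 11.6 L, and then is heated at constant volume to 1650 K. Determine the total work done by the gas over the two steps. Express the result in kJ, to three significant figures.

W_total ≈ -16.0 kJ

Step 1 (adiabatic): W = (P₁V₁ − P₂V₂)/(γ−1) = (12158 − 22806)/0.667 = -15971 J.
Step 2 (isochoric): W = 0 (constant volume).
W_total = -15971 + 0 = -15971 J.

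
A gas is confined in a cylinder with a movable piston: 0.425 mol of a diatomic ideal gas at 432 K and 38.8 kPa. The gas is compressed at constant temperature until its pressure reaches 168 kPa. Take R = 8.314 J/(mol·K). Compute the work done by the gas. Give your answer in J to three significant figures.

Isothermal process: W = nRT ln(V₂/V₁) = nRT ln(P₁/P₂).
W = (0.425)(8.314)(432) × ln(38.8/168)
  = 1526 × ln(0.231) = 1526 × -1.466
W_by_gas = -2237 J.

W ≈ -2240 J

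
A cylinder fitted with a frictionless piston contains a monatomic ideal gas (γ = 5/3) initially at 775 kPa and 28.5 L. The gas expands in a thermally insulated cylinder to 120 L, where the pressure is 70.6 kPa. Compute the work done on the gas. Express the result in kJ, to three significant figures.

Adiabatic: W = (P₁V₁ − P₂V₂)/(γ − 1) with γ = 5/3.
P₁V₁ = 22088 J, P₂V₂ = 8472 J.
W = (22088 − 8472) / 0.6667 = 20423 J.
Work on gas = −W_by = -20423 J.

W ≈ -20.4 kJ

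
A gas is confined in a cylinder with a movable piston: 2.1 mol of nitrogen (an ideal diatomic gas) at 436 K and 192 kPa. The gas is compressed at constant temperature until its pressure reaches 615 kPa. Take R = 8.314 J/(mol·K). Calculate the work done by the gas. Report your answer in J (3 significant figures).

W ≈ -8860 J

Isothermal process: W = nRT ln(V₂/V₁) = nRT ln(P₁/P₂).
W = (2.1)(8.314)(436) × ln(192/615)
  = 7612 × ln(0.3122) = 7612 × -1.164
W_by_gas = -8862 J.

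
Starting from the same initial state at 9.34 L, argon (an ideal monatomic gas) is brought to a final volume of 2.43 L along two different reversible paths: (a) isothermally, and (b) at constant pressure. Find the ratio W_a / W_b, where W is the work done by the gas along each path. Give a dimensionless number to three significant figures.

Path (a) isothermal: W = P₁V₁ ln(V₂/V₁) → W_a/(P₁V₁) = -1.346.
Path (b) isobaric: W = P₁(V₂ − V₁) → W_b/(P₁V₁) = -0.7398.
W_a / W_b = -1.346 / -0.7398 = 1.82.

W_a / W_b ≈ 1.82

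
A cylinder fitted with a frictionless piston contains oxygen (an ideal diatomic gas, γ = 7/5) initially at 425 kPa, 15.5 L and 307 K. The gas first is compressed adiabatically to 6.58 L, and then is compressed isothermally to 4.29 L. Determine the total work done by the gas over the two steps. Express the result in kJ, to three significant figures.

Step 1 (adiabatic): W = (P₁V₁ − P₂V₂)/(γ−1) = (6588 − 9280)/0.4 = -6732 J.
After step 1: P = 1410 kPa, V = 6.58 L, T = 432.5 K.
Step 2 (isothermal): W = P₁V₁ ln(V₂/V₁) = (9280) ln(4.29/6.58) = -3970 J.
W_total = -6732 − 3970 = -10702 J.

W_total ≈ -10.7 kJ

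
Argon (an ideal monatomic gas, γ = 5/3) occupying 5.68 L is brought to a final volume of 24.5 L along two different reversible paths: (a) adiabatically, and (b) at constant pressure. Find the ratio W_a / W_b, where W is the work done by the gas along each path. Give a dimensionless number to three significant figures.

Path (a) adiabatic: W = P₁V₁(1 − (V₁/V₂)^(γ−1))/(γ−1) → W_a/(P₁V₁) = 0.9339.
Path (b) isobaric: W = P₁(V₂ − V₁) → W_b/(P₁V₁) = 3.313.
W_a / W_b = 0.9339 / 3.313 = 0.2819.

W_a / W_b ≈ 0.282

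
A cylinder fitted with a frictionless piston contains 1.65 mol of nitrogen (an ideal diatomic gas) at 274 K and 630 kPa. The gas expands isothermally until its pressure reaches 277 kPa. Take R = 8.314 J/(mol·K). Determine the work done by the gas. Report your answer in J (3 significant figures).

W ≈ 3090 J

Isothermal process: W = nRT ln(V₂/V₁) = nRT ln(P₁/P₂).
W = (1.65)(8.314)(274) × ln(630/277)
  = 3759 × ln(2.274) = 3759 × 0.8217
W_by_gas = 3089 J.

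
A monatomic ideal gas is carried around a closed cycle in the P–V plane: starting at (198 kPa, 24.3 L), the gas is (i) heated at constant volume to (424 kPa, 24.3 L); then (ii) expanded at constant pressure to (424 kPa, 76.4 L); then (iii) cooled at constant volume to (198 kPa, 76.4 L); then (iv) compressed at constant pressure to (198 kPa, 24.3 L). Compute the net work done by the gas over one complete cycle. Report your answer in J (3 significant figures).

Constant-volume legs do no work.
W(ii) = (424)(76.4 − 24.3) = 22090 J; W(iv) = (198)(24.3 − 76.4) = -10316 J.
W_net = 22090 − 10316 = 11775 J (the clockwise enclosed area).

W_net ≈ 11800 J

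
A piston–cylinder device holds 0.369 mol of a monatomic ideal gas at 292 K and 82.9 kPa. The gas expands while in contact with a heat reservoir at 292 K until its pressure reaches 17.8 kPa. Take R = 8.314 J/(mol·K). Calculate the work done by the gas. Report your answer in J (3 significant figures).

Isothermal process: W = nRT ln(V₂/V₁) = nRT ln(P₁/P₂).
W = (0.369)(8.314)(292) × ln(82.9/17.8)
  = 895.8 × ln(4.657) = 895.8 × 1.538
W_by_gas = 1378 J.

W ≈ 1380 J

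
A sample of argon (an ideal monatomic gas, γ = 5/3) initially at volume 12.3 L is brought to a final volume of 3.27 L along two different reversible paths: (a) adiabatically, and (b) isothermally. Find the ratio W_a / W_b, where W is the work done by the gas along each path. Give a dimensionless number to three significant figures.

W_a / W_b ≈ 1.61

Path (a) adiabatic: W = P₁V₁(1 − (V₁/V₂)^(γ−1))/(γ−1) → W_a/(P₁V₁) = -2.128.
Path (b) isothermal: W = P₁V₁ ln(V₂/V₁) → W_b/(P₁V₁) = -1.325.
W_a / W_b = -2.128 / -1.325 = 1.606.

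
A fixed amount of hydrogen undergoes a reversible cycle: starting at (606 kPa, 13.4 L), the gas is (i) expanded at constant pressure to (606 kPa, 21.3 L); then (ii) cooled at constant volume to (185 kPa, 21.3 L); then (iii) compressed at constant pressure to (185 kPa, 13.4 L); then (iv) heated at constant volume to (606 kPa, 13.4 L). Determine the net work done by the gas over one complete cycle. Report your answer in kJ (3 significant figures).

Constant-volume legs do no work.
W(i) = (606)(21.3 − 13.4) = 4787 J; W(iii) = (185)(13.4 − 21.3) = -1462 J.
W_net = 4787 − 1462 = 3326 J (the clockwise enclosed area).

W_net ≈ 3.33 kJ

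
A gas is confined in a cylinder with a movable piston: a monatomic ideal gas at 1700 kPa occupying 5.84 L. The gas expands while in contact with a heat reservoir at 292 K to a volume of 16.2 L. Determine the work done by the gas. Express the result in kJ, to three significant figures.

W ≈ 10.1 kJ

Isothermal: W = nRT ln(V₂/V₁) = P₁V₁ ln(V₂/V₁).
P₁V₁ = (1700 kPa)(5.84 L) = 9928 J.
W = 9928 × ln(16.2/5.84) = 9928 × 1.02
W_by_gas = 10129 J.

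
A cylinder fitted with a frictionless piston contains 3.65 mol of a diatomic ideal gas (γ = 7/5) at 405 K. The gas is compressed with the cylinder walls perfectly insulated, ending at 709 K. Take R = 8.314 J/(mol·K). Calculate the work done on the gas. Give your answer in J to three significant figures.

Adiabatic ⇒ Q = 0, so W_by = −ΔU = nCᵥ(T₁ − T₂).
Cᵥ = 5R/2 = 20.79 J/(mol·K).
W = (3.65)(20.79)(405 − 709) = -23063 J.
Work on gas = −W_by = 23063 J.

W ≈ 23100 J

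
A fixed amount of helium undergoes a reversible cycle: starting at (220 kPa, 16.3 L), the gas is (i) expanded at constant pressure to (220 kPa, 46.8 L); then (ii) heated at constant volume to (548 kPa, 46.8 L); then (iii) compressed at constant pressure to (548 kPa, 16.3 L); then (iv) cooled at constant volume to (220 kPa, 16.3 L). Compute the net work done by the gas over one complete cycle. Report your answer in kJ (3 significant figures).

Constant-volume legs do no work.
W(i) = (220)(46.8 − 16.3) = 6710 J; W(iii) = (548)(16.3 − 46.8) = -16714 J.
W_net = 6710 − 16714 = -10004 J (the counter-clockwise enclosed area).

W_net ≈ -10.0 kJ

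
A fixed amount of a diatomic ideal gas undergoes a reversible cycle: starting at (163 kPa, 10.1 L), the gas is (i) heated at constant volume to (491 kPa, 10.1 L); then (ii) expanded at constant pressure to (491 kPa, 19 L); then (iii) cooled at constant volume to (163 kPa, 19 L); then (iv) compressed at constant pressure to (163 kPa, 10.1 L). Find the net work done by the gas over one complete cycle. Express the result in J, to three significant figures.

Constant-volume legs do no work.
W(ii) = (491)(19 − 10.1) = 4370 J; W(iv) = (163)(10.1 − 19) = -1451 J.
W_net = 4370 − 1451 = 2919 J (the clockwise enclosed area).

W_net ≈ 2920 J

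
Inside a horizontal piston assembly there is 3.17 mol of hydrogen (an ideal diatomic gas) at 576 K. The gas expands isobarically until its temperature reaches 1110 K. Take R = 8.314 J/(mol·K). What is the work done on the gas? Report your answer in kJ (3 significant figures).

W ≈ -14.1 kJ

Isobaric: W = P ΔV = nR ΔT.
W = (3.17)(8.314)(1110 − 576) = 14074 J.
Work on gas = −W_by = -14074 J.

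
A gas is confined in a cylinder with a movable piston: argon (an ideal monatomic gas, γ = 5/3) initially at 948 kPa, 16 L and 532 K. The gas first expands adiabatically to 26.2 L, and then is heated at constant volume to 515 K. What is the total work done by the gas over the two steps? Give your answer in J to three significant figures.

Step 1 (adiabatic): W = (P₁V₁ − P₂V₂)/(γ−1) = (15168 − 10918)/0.667 = 6375 J.
Step 2 (isochoric): W = 0 (constant volume).
W_total = 6375 + 0 = 6375 J.

W_total ≈ 6380 J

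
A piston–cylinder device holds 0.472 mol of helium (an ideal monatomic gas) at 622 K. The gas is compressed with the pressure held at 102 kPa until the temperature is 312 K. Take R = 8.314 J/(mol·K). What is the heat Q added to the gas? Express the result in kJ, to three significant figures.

Q ≈ -3.04 kJ

Isobaric: W = nRΔT = (0.472)(8.314)(-310) = -1217 J.
ΔU = nCᵥΔT with Cᵥ = 3R/2: ΔU = (0.472)(12.47)(-310) = -1825 J.
Q = ΔU + W = -1825 − 1217 = -3041 J.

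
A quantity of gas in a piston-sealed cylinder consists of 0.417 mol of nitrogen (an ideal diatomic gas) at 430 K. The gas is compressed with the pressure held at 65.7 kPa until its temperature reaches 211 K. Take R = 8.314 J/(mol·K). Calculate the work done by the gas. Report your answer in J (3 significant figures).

Isobaric: W = P ΔV = nR ΔT.
W = (0.417)(8.314)(211 − 430) = -759.3 J.

W ≈ -759 J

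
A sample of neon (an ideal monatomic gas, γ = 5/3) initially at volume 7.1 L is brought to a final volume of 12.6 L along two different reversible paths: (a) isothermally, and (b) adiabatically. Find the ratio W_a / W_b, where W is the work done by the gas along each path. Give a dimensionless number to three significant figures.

Path (a) isothermal: W = P₁V₁ ln(V₂/V₁) → W_a/(P₁V₁) = 0.5736.
Path (b) adiabatic: W = P₁V₁(1 − (V₁/V₂)^(γ−1))/(γ−1) → W_b/(P₁V₁) = 0.4767.
W_a / W_b = 0.5736 / 0.4767 = 1.203.

W_a / W_b ≈ 1.20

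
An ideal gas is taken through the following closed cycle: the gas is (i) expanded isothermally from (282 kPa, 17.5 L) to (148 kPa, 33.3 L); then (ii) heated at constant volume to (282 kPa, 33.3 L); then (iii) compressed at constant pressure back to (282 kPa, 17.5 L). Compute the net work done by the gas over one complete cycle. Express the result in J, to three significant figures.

Leg (i): W = PᵢVᵢ ln(V_f/Vᵢ) = (4935) ln(33.3/17.5) = 3175 J.
Leg (ii): W = 0.
Leg (iii): W = PΔV = (282)(17.5 − 33.3) = -4456 J.
W_net = 3175 − 4456 = -1281 J.

W_net ≈ -1280 J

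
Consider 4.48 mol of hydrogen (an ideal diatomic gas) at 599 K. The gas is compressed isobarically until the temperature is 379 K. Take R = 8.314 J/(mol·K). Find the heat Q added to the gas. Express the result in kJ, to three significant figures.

Q ≈ -28.7 kJ

Isobaric: W = nRΔT = (4.48)(8.314)(-220) = -8194 J.
ΔU = nCᵥΔT with Cᵥ = 5R/2: ΔU = (4.48)(20.79)(-220) = -20486 J.
Q = ΔU + W = -20486 − 8194 = -28680 J.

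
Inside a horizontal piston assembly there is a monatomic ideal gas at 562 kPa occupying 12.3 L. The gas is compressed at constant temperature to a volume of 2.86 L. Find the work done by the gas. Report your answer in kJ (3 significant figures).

W ≈ -10.1 kJ

Isothermal: W = nRT ln(V₂/V₁) = P₁V₁ ln(V₂/V₁).
P₁V₁ = (562 kPa)(12.3 L) = 6913 J.
W = 6913 × ln(2.86/12.3) = 6913 × -1.459
W_by_gas = -10084 J.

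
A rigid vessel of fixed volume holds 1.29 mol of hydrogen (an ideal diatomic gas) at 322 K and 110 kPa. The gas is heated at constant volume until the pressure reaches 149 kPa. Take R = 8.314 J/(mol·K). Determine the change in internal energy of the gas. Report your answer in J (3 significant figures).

Constant volume ⇒ W = 0, so Q = ΔU = nCᵥΔT with Cᵥ = 5R/2 = 20.79 J/(mol·K).
At constant V, T₂/T₁ = P₂/P₁ ⇒ ΔT = T₁(P₂/P₁ − 1) = 322·(149/110 − 1) = 114.2 K.
ΔU = (1.29)(20.79)(114.2) = 3061 J.

ΔU ≈ 3060 J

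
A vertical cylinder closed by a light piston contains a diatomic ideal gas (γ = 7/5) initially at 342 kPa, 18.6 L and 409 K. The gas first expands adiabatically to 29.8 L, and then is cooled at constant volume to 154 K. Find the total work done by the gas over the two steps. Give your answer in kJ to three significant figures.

Step 1 (adiabatic): W = (P₁V₁ − P₂V₂)/(γ−1) = (6361 − 5268)/0.4 = 2733 J.
Step 2 (isochoric): W = 0 (constant volume).
W_total = 2733 + 0 = 2733 J.

W_total ≈ 2.73 kJ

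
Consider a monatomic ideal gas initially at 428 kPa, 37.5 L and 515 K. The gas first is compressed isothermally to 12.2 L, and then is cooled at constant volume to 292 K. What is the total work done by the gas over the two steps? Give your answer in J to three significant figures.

Step 1 (isothermal): W = P₁V₁ ln(V₂/V₁) = (16050) ln(12.2/37.5) = -18023 J.
Step 2 (isochoric): W = 0 (constant volume).
W_total = -18023 + 0 = -18023 J.

W_total ≈ -18000 J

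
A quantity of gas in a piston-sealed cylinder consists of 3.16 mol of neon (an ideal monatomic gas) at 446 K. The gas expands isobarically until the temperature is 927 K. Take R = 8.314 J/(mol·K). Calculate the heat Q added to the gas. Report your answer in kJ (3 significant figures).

Q ≈ 31.6 kJ

Isobaric: W = nRΔT = (3.16)(8.314)(481) = 12637 J.
ΔU = nCᵥΔT with Cᵥ = 3R/2: ΔU = (3.16)(12.47)(481) = 18955 J.
Q = ΔU + W = 18955 + 12637 = 31592 J.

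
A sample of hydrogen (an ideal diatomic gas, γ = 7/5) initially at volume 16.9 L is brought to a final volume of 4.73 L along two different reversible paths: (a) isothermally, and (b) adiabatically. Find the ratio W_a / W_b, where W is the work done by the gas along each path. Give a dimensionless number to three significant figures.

W_a / W_b ≈ 0.767

Path (a) isothermal: W = P₁V₁ ln(V₂/V₁) → W_a/(P₁V₁) = -1.273.
Path (b) adiabatic: W = P₁V₁(1 − (V₁/V₂)^(γ−1))/(γ−1) → W_b/(P₁V₁) = -1.661.
W_a / W_b = -1.273 / -1.661 = 0.7668.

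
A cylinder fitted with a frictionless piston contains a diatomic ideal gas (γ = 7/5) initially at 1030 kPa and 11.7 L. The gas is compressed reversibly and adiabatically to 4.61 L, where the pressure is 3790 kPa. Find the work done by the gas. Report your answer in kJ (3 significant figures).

W ≈ -13.6 kJ

Adiabatic: W = (P₁V₁ − P₂V₂)/(γ − 1) with γ = 7/5.
P₁V₁ = 12051 J, P₂V₂ = 17472 J.
W = (12051 − 17472) / 0.4 = -13552 J.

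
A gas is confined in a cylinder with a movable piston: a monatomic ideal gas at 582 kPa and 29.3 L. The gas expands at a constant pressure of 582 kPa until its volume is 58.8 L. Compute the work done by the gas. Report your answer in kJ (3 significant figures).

W ≈ 17.2 kJ

Isobaric: W = P ΔV.
W = (582 kPa)(58.8 − 29.3 L) = (582)(29.5) = 17169 J.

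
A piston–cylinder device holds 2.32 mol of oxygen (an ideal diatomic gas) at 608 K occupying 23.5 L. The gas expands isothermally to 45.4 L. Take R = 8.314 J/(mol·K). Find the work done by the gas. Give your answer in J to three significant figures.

Isothermal: W = nRT ln(V₂/V₁).
W = (2.32)(8.314)(608) × ln(45.4/23.5)
  = 11727 × 0.6585
W_by_gas = 7723 J.

W ≈ 7720 J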